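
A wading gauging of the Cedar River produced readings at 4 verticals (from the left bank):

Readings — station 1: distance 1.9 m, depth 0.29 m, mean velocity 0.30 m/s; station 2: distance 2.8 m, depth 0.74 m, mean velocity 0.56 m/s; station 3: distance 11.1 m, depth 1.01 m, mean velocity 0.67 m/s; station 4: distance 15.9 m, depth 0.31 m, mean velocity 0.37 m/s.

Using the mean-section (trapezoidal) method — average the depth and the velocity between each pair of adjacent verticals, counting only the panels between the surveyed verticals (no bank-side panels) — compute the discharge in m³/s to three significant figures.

Panel 1-2: Δb = 0.9 m, d̄ = (0.29+0.74)/2 = 0.515, v̄ = (0.30+0.56)/2 = 0.43 → q = 0.9×0.515×0.43 = 0.1993 m³/s
Panel 2-3: Δb = 8.3 m, d̄ = (0.74+1.01)/2 = 0.875, v̄ = (0.56+0.67)/2 = 0.615 → q = 8.3×0.875×0.615 = 4.466 m³/s
Panel 3-4: Δb = 4.8 m, d̄ = (1.01+0.31)/2 = 0.66, v̄ = (0.67+0.37)/2 = 0.52 → q = 4.8×0.66×0.52 = 1.647 m³/s
Q = Σ q = 6.313 m³/s

6.31 m³/s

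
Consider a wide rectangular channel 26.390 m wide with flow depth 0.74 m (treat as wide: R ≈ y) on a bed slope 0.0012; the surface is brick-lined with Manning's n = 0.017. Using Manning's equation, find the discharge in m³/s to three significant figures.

A = b·y = 26.390 × 0.74 = 19.53 m²
Wide channel: R ≈ y = 0.74 m
Q = (1/n)·A·R^(2/3)·S^(1/2) = (1/0.017) × 19.53 × 0.7400^(2/3) × 0.0012^(1/2) = 32.56 m³/s

32.6 m³/s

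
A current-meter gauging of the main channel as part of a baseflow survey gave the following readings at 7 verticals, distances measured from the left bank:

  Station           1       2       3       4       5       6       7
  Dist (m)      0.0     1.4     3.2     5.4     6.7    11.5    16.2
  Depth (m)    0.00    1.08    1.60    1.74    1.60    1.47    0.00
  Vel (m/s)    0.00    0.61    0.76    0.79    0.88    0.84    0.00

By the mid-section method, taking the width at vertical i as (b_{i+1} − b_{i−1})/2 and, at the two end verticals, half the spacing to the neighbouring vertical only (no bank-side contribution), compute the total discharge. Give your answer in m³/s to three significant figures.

16.1 m³/s

w_2 = (3.2 − 0.0)/2 = 1.6 m; q_2 = 0.61 × 1.08 × 1.6 = 1.054 m³/s
w_3 = (5.4 − 1.4)/2 = 2 m; q_3 = 0.76 × 1.60 × 2 = 2.432 m³/s
w_4 = (6.7 − 3.2)/2 = 1.75 m; q_4 = 0.79 × 1.74 × 1.75 = 2.406 m³/s
w_5 = (11.5 − 5.4)/2 = 3.05 m; q_5 = 0.88 × 1.60 × 3.05 = 4.294 m³/s
w_6 = (16.2 − 6.7)/2 = 4.75 m; q_6 = 0.84 × 1.47 × 4.75 = 5.865 m³/s
Stations 1, 7 contribute zero (depth or velocity is 0).
Q = Σ qᵢ = 16.05 m³/s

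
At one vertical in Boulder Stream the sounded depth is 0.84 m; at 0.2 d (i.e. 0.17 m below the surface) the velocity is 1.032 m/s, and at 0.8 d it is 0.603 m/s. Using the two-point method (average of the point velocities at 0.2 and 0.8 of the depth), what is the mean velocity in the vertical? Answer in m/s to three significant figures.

v̄ = (1.032 + 0.603) / 2 = 0.8175 m/s

0.818 m/s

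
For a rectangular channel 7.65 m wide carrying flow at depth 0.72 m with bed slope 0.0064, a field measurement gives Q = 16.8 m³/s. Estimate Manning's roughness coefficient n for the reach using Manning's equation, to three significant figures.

A = b·y = 7.65 × 0.72 = 5.508 m²
P = b + 2y = 7.65 + 2×0.72 = 9.090 m
R = A/P = 5.508/9.090 = 0.6059 m
n = (1/Q)·A·R^(2/3)·S^(1/2) = (1/16.8) × 5.508 × 0.7161 × 0.08000 = 0.01878

0.0188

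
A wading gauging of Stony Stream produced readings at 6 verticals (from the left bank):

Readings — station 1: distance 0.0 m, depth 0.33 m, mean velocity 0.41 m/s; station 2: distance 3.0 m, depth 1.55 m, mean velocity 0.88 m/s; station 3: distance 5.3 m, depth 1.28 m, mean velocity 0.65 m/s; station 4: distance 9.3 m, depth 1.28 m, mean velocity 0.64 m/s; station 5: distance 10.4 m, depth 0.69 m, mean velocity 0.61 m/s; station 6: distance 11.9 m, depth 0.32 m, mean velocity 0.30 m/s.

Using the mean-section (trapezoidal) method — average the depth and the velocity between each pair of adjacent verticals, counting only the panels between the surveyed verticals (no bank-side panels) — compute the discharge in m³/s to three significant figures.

Panel 1-2: Δb = 3 m, d̄ = (0.33+1.55)/2 = 0.94, v̄ = (0.41+0.88)/2 = 0.645 → q = 3×0.94×0.645 = 1.819 m³/s
Panel 2-3: Δb = 2.3 m, d̄ = (1.55+1.28)/2 = 1.415, v̄ = (0.88+0.65)/2 = 0.765 → q = 2.3×1.415×0.765 = 2.490 m³/s
Panel 3-4: Δb = 4 m, d̄ = (1.28+1.28)/2 = 1.28, v̄ = (0.65+0.64)/2 = 0.645 → q = 4×1.28×0.645 = 3.302 m³/s
Panel 4-5: Δb = 1.1 m, d̄ = (1.28+0.69)/2 = 0.985, v̄ = (0.64+0.61)/2 = 0.625 → q = 1.1×0.985×0.625 = 0.6772 m³/s
Panel 5-6: Δb = 1.5 m, d̄ = (0.69+0.32)/2 = 0.505, v̄ = (0.61+0.30)/2 = 0.455 → q = 1.5×0.505×0.455 = 0.3447 m³/s
Q = Σ q = 8.633 m³/s

8.63 m³/s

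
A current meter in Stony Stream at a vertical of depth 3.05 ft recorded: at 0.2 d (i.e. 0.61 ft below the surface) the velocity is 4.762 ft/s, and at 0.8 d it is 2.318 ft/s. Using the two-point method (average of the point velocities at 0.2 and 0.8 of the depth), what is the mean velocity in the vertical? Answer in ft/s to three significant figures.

3.54 ft/s

v̄ = (4.762 + 2.318) / 2 = 3.540 ft/s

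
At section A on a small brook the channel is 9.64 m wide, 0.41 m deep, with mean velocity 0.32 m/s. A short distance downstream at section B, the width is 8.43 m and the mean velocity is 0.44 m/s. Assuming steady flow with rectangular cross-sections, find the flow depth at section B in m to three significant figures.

Q = A₁V₁ = (9.64×0.41) × 0.32 = 1.265 m³/s
d₂ = Q/(b₂ V₂) = 1.265/(8.43×0.44) = 0.3410 m

0.341 m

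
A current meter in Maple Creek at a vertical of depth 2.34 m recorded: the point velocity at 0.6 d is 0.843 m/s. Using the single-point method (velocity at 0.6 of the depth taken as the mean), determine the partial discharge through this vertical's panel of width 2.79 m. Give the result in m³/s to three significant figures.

v̄ = v₀.₆ = 0.843 m/s
q = v̄ × d × w = 0.8430 × 2.34 × 2.79 = 5.504 m³/s

5.50 m³/s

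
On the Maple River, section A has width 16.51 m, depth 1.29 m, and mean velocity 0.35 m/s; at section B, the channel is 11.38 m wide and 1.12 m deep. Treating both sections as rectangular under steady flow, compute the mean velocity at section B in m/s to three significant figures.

Q = A₁V₁ = (16.51×1.29) × 0.35 = 7.454 m³/s
A₂ = 11.38 × 1.12 = 12.75 m²
V₂ = Q/A₂ = 7.454/12.75 = 0.5849 m/s

0.585 m/s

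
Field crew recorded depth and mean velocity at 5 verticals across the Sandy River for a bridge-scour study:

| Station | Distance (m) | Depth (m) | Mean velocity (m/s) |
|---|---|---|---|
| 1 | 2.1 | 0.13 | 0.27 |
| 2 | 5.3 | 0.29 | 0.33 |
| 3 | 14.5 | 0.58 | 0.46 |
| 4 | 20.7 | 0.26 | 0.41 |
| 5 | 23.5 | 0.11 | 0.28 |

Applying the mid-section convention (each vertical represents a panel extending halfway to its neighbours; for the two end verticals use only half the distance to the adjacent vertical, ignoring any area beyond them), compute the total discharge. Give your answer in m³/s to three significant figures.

w_1 = (5.3 − 2.1)/2 = 1.6 m; q_1 = 0.27 × 0.13 × 1.6 = 0.05616 m³/s
w_2 = (14.5 − 2.1)/2 = 6.2 m; q_2 = 0.33 × 0.29 × 6.2 = 0.5933 m³/s
w_3 = (20.7 − 5.3)/2 = 7.7 m; q_3 = 0.46 × 0.58 × 7.7 = 2.054 m³/s
w_4 = (23.5 − 14.5)/2 = 4.5 m; q_4 = 0.41 × 0.26 × 4.5 = 0.4797 m³/s
w_5 = (23.5 − 20.7)/2 = 1.4 m; q_5 = 0.28 × 0.11 × 1.4 = 0.04312 m³/s
Q = Σ qᵢ = 3.227 m³/s

3.23 m³/s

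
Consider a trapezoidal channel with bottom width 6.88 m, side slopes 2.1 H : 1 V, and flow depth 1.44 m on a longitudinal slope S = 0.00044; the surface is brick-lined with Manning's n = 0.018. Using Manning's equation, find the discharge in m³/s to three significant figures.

17.2 m³/s

A = (b + z·y)·y = (6.88 + 2.1×1.44)×1.44 = 14.26 m²
P = b + 2y√(1+z²) = 6.88 + 2×1.44×√(1+2.1²) = 13.58 m
R = A/P = 14.26/13.58 = 1.050 m
Q = (1/n)·A·R^(2/3)·S^(1/2) = (1/0.018) × 14.26 × 1.050^(2/3) × 0.00044^(1/2) = 17.17 m³/s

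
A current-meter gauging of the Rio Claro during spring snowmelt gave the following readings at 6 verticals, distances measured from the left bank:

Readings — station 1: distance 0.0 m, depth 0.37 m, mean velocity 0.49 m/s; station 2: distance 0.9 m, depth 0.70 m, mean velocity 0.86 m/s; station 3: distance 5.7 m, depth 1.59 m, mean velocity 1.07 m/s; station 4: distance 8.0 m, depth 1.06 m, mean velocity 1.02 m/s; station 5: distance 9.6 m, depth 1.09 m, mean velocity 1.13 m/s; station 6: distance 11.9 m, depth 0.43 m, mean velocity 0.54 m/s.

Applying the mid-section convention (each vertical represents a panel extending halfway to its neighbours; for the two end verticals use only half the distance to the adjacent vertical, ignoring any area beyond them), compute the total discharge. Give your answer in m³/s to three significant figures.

w_1 = (0.9 − 0.0)/2 = 0.45 m; q_1 = 0.49 × 0.37 × 0.45 = 0.08159 m³/s
w_2 = (5.7 − 0.0)/2 = 2.85 m; q_2 = 0.86 × 0.70 × 2.85 = 1.716 m³/s
w_3 = (8.0 − 0.9)/2 = 3.55 m; q_3 = 1.07 × 1.59 × 3.55 = 6.040 m³/s
w_4 = (9.6 − 5.7)/2 = 1.95 m; q_4 = 1.02 × 1.06 × 1.95 = 2.108 m³/s
w_5 = (11.9 − 8.0)/2 = 1.95 m; q_5 = 1.13 × 1.09 × 1.95 = 2.402 m³/s
w_6 = (11.9 − 9.6)/2 = 1.15 m; q_6 = 0.54 × 0.43 × 1.15 = 0.2670 m³/s
Q = Σ qᵢ = 12.61 m³/s

12.6 m³/s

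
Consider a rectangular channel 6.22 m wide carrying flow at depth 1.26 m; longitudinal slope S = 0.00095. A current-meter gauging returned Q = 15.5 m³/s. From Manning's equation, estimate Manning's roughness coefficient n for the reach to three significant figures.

0.0145

A = b·y = 6.22 × 1.26 = 7.837 m²
P = b + 2y = 6.22 + 2×1.26 = 8.740 m
R = A/P = 7.837/8.740 = 0.8967 m
n = (1/Q)·A·R^(2/3)·S^(1/2) = (1/15.5) × 7.837 × 0.9299 × 0.03082 = 0.01449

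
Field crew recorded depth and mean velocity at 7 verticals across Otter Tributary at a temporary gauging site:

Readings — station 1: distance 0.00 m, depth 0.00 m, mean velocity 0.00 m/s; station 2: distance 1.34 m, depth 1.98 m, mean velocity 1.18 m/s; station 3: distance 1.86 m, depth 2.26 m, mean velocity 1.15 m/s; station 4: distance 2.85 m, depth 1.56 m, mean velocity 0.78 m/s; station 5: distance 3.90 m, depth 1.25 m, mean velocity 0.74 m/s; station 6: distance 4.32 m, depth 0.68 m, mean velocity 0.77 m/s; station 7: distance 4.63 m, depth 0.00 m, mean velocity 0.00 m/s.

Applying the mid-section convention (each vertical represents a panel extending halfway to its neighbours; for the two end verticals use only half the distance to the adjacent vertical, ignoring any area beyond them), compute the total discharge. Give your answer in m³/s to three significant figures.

w_2 = (1.86 − 0.00)/2 = 0.93 m; q_2 = 1.18 × 1.98 × 0.93 = 2.173 m³/s
w_3 = (2.85 − 1.34)/2 = 0.755 m; q_3 = 1.15 × 2.26 × 0.755 = 1.962 m³/s
w_4 = (3.90 − 1.86)/2 = 1.02 m; q_4 = 0.78 × 1.56 × 1.02 = 1.241 m³/s
w_5 = (4.32 − 2.85)/2 = 0.735 m; q_5 = 0.74 × 1.25 × 0.735 = 0.6799 m³/s
w_6 = (4.63 − 3.90)/2 = 0.365 m; q_6 = 0.77 × 0.68 × 0.365 = 0.1911 m³/s
Stations 1, 7 contribute zero (depth or velocity is 0).
Q = Σ qᵢ = 6.247 m³/s

6.25 m³/s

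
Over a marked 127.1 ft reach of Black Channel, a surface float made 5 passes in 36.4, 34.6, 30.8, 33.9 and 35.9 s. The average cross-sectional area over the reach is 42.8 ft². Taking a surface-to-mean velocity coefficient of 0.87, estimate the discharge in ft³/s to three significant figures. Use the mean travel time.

138 ft³/s

t̄ = (36.4 + 34.6 + 30.8 + 33.9 + 35.9) / 5 = 34.32 s
v_surface = L / t̄ = 127.1 / 34.32 = 3.703 ft/s
v_mean = 0.87 × 3.703 = 3.222 ft/s
Q = A × v_mean = 42.8 × 3.222 = 137.9 ft³/s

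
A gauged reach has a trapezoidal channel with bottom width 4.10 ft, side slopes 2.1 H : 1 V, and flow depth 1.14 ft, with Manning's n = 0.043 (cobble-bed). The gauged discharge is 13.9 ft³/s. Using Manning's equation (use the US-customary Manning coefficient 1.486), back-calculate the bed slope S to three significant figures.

0.00406

A = (b + z·y)·y = (4.10 + 2.1×1.14)×1.14 = 7.403 ft²
P = b + 2y√(1+z²) = 4.10 + 2×1.14×√(1+2.1²) = 9.403 ft
R = A/P = 7.403/9.403 = 0.7873 ft
S = (Q·n / (1.486·A·R^(2/3)))² = (13.9×0.043 / (1.486×7.403×0.8526))² = 0.004060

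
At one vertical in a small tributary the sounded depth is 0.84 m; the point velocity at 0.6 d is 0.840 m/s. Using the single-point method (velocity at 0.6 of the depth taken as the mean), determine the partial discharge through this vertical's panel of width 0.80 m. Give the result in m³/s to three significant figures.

0.564 m³/s

v̄ = v₀.₆ = 0.840 m/s
q = v̄ × d × w = 0.8400 × 0.84 × 0.80 = 0.5645 m³/s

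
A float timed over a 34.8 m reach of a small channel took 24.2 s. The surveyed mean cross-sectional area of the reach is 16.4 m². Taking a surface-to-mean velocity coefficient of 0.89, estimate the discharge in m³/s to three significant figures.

21.0 m³/s

v_surface = L / t̄ = 34.8 / 24.2 = 1.438 m/s
v_mean = 0.89 × 1.438 = 1.280 m/s
Q = A × v_mean = 16.4 × 1.280 = 20.99 m³/s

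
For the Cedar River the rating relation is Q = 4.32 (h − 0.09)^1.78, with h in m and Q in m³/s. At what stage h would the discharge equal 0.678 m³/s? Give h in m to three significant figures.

0.443 m

h − h₀ = (Q/C)^(1/b) = (0.678/4.32)^(1/1.78) = 0.3533 m
h = 0.09 + 0.3533 = 0.4433 m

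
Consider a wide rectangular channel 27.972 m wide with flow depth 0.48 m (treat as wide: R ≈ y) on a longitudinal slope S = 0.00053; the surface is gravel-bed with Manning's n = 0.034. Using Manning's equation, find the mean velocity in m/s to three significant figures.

0.415 m/s

A = b·y = 27.972 × 0.48 = 13.43 m²
Wide channel: R ≈ y = 0.48 m
Q = (1/n)·A·R^(2/3)·S^(1/2) = (1/0.034) × 13.43 × 0.4800^(2/3) × 0.00053^(1/2) = 5.573 m³/s
V = Q/A = 5.573/13.43 = 0.4151 m/s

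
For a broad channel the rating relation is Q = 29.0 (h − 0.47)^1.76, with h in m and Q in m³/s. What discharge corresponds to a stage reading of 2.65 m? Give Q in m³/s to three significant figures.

114 m³/s

Q = 29.0 × (2.65 − 0.47)^1.76 = 29.0 × 2.18^1.76 = 114.3 m³/s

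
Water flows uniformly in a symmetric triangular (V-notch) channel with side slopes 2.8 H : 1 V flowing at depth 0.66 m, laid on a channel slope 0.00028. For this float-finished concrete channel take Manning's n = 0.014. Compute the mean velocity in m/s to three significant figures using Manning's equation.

A = z·y² = 2.8×0.66² = 1.220 m²
P = 2y√(1+z²) = 2×0.66×√(1+2.8²) = 3.925 m
R = A/P = 1.220/3.925 = 0.3108 m
Q = (1/n)·A·R^(2/3)·S^(1/2) = (1/0.014) × 1.220 × 0.3108^(2/3) × 0.00028^(1/2) = 0.6688 m³/s
V = Q/A = 0.6688/1.220 = 0.5484 m/s

0.548 m/s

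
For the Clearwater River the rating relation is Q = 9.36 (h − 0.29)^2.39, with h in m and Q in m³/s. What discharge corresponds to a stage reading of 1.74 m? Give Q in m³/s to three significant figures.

22.7 m³/s

Q = 9.36 × (1.74 − 0.29)^2.39 = 9.36 × 1.45^2.39 = 22.75 m³/s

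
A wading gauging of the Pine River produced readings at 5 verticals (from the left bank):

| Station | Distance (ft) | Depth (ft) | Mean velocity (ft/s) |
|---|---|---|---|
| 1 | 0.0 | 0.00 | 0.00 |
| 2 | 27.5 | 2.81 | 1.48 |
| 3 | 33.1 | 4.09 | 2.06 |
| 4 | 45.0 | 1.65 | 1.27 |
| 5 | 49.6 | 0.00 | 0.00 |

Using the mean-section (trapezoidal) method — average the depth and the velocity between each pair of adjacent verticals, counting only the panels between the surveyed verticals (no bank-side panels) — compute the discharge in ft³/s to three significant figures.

122 ft³/s

Panel 1-2: Δb = 27.5 ft, d̄ = (0.00+2.81)/2 = 1.405, v̄ = (0.00+1.48)/2 = 0.74 → q = 27.5×1.405×0.74 = 28.59 ft³/s
Panel 2-3: Δb = 5.6 ft, d̄ = (2.81+4.09)/2 = 3.45, v̄ = (1.48+2.06)/2 = 1.77 → q = 5.6×3.45×1.77 = 34.20 ft³/s
Panel 3-4: Δb = 11.9 ft, d̄ = (4.09+1.65)/2 = 2.87, v̄ = (2.06+1.27)/2 = 1.665 → q = 11.9×2.87×1.665 = 56.86 ft³/s
Panel 4-5: Δb = 4.6 ft, d̄ = (1.65+0.00)/2 = 0.825, v̄ = (1.27+0.00)/2 = 0.635 → q = 4.6×0.825×0.635 = 2.410 ft³/s
Q = Σ q = 122.1 ft³/s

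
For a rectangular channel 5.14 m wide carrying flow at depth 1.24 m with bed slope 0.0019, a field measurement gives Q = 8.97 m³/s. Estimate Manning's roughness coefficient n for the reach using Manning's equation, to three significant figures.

0.0275

A = b·y = 5.14 × 1.24 = 6.374 m²
P = b + 2y = 5.14 + 2×1.24 = 7.620 m
R = A/P = 6.374/7.620 = 0.8364 m
n = (1/Q)·A·R^(2/3)·S^(1/2) = (1/8.97) × 6.374 × 0.8877 × 0.04359 = 0.02750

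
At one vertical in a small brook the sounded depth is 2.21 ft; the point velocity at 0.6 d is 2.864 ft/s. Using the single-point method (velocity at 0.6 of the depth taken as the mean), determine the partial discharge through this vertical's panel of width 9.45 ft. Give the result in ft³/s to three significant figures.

v̄ = v₀.₆ = 2.864 ft/s
q = v̄ × d × w = 2.864 × 2.21 × 9.45 = 59.81 ft³/s

59.8 ft³/s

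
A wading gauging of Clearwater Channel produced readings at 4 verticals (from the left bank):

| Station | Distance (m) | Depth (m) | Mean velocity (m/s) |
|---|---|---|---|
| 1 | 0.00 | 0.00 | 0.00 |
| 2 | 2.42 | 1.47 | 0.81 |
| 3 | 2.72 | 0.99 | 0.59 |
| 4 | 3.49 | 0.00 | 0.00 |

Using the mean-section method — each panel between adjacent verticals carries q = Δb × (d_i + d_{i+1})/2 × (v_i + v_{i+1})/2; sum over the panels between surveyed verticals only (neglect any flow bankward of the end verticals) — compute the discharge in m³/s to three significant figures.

1.09 m³/s

Panel 1-2: Δb = 2.42 m, d̄ = (0.00+1.47)/2 = 0.735, v̄ = (0.00+0.81)/2 = 0.405 → q = 2.42×0.735×0.405 = 0.7204 m³/s
Panel 2-3: Δb = 0.3 m, d̄ = (1.47+0.99)/2 = 1.23, v̄ = (0.81+0.59)/2 = 0.7 → q = 0.3×1.23×0.7 = 0.2583 m³/s
Panel 3-4: Δb = 0.77 m, d̄ = (0.99+0.00)/2 = 0.495, v̄ = (0.59+0.00)/2 = 0.295 → q = 0.77×0.495×0.295 = 0.1124 m³/s
Q = Σ q = 1.091 m³/s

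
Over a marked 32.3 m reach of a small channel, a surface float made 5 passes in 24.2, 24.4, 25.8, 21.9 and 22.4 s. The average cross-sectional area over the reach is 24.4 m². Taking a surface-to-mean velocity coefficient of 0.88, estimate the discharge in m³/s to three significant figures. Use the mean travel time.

t̄ = (24.2 + 24.4 + 25.8 + 21.9 + 22.4) / 5 = 23.74 s
v_surface = L / t̄ = 32.3 / 23.74 = 1.361 m/s
v_mean = 0.88 × 1.361 = 1.197 m/s
Q = A × v_mean = 24.4 × 1.197 = 29.21 m³/s

29.2 m³/s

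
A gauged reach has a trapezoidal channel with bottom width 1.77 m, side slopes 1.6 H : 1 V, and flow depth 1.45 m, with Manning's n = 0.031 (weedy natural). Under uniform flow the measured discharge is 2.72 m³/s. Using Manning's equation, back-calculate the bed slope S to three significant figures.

0.000264

A = (b + z·y)·y = (1.77 + 1.6×1.45)×1.45 = 5.931 m²
P = b + 2y√(1+z²) = 1.77 + 2×1.45×√(1+1.6²) = 7.242 m
R = A/P = 5.931/7.242 = 0.8189 m
S = (Q·n / (1·A·R^(2/3)))² = (2.72×0.031 / (1×5.931×0.8753))² = 0.0002638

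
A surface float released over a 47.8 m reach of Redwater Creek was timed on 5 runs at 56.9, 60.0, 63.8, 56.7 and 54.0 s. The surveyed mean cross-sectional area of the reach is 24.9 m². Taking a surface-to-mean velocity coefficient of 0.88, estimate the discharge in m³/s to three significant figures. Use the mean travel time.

18.0 m³/s

t̄ = (56.9 + 60.0 + 63.8 + 56.7 + 54.0) / 5 = 58.28 s
v_surface = L / t̄ = 47.8 / 58.28 = 0.8202 m/s
v_mean = 0.88 × 0.8202 = 0.7218 m/s
Q = A × v_mean = 24.9 × 0.7218 = 17.97 m³/s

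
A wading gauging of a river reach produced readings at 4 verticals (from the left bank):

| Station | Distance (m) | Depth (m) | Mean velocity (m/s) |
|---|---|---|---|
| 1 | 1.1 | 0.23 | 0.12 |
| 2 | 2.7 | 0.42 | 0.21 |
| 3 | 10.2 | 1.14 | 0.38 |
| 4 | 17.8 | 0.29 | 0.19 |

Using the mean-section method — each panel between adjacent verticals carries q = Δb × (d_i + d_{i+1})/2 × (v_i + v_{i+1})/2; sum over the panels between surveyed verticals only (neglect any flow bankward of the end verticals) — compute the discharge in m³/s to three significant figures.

3.36 m³/s

Panel 1-2: Δb = 1.6 m, d̄ = (0.23+0.42)/2 = 0.325, v̄ = (0.12+0.21)/2 = 0.165 → q = 1.6×0.325×0.165 = 0.08580 m³/s
Panel 2-3: Δb = 7.5 m, d̄ = (0.42+1.14)/2 = 0.78, v̄ = (0.21+0.38)/2 = 0.295 → q = 7.5×0.78×0.295 = 1.726 m³/s
Panel 3-4: Δb = 7.6 m, d̄ = (1.14+0.29)/2 = 0.715, v̄ = (0.38+0.19)/2 = 0.285 → q = 7.6×0.715×0.285 = 1.549 m³/s
Q = Σ q = 3.360 m³/s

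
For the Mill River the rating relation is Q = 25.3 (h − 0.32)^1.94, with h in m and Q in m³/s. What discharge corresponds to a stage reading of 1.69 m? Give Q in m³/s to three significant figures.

Q = 25.3 × (1.69 − 0.32)^1.94 = 25.3 × 1.37^1.94 = 46.60 m³/s

46.6 m³/s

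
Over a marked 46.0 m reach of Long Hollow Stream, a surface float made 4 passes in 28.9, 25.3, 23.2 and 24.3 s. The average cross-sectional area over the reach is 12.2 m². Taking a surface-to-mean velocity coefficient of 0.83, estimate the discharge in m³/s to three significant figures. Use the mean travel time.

18.3 m³/s

t̄ = (28.9 + 25.3 + 23.2 + 24.3) / 4 = 25.425 s
v_surface = L / t̄ = 46.0 / 25.425 = 1.809 m/s
v_mean = 0.83 × 1.809 = 1.502 m/s
Q = A × v_mean = 12.2 × 1.502 = 18.32 m³/s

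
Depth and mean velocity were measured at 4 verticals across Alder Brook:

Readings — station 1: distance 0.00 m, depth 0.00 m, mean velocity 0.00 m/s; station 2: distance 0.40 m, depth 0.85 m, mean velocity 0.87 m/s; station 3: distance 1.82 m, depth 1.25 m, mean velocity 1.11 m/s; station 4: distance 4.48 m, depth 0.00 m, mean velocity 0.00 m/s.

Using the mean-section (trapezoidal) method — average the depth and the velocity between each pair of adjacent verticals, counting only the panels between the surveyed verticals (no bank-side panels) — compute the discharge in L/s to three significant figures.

2470 L/s

Panel 1-2: Δb = 0.4 m, d̄ = (0.00+0.85)/2 = 0.425, v̄ = (0.00+0.87)/2 = 0.435 → q = 0.4×0.425×0.435 = 0.07395 m³/s
Panel 2-3: Δb = 1.42 m, d̄ = (0.85+1.25)/2 = 1.05, v̄ = (0.87+1.11)/2 = 0.99 → q = 1.42×1.05×0.99 = 1.476 m³/s
Panel 3-4: Δb = 2.66 m, d̄ = (1.25+0.00)/2 = 0.625, v̄ = (1.11+0.00)/2 = 0.555 → q = 2.66×0.625×0.555 = 0.9227 m³/s
Q = Σ q = 2.473 m³/s
= 2.473 × 1000 = 2473 L/s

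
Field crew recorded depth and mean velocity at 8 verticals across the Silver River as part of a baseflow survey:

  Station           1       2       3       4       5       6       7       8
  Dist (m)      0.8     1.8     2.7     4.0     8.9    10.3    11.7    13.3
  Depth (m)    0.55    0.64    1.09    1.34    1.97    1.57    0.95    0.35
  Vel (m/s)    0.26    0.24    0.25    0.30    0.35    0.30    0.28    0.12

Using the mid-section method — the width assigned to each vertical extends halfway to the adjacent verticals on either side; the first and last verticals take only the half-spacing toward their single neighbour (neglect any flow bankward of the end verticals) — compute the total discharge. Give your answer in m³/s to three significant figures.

5.03 m³/s

w_1 = (1.8 − 0.8)/2 = 0.5 m; q_1 = 0.26 × 0.55 × 0.5 = 0.07150 m³/s
w_2 = (2.7 − 0.8)/2 = 0.95 m; q_2 = 0.24 × 0.64 × 0.95 = 0.1459 m³/s
w_3 = (4.0 − 1.8)/2 = 1.1 m; q_3 = 0.25 × 1.09 × 1.1 = 0.2998 m³/s
w_4 = (8.9 − 2.7)/2 = 3.1 m; q_4 = 0.30 × 1.34 × 3.1 = 1.246 m³/s
w_5 = (10.3 − 4.0)/2 = 3.15 m; q_5 = 0.35 × 1.97 × 3.15 = 2.172 m³/s
w_6 = (11.7 − 8.9)/2 = 1.4 m; q_6 = 0.30 × 1.57 × 1.4 = 0.6594 m³/s
w_7 = (13.3 − 10.3)/2 = 1.5 m; q_7 = 0.28 × 0.95 × 1.5 = 0.3990 m³/s
w_8 = (13.3 − 11.7)/2 = 0.8 m; q_8 = 0.12 × 0.35 × 0.8 = 0.03360 m³/s
Q = Σ qᵢ = 5.027 m³/s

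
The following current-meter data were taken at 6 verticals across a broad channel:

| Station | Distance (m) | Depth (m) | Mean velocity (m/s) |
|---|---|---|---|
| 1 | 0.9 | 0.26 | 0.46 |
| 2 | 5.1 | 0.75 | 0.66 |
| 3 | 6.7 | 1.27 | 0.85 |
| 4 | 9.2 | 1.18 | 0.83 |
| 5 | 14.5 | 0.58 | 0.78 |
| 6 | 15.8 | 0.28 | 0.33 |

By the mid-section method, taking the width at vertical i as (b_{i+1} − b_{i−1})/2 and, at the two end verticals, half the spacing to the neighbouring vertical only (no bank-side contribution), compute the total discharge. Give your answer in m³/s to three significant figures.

9.27 m³/s

w_1 = (5.1 − 0.9)/2 = 2.1 m; q_1 = 0.46 × 0.26 × 2.1 = 0.2512 m³/s
w_2 = (6.7 − 0.9)/2 = 2.9 m; q_2 = 0.66 × 0.75 × 2.9 = 1.436 m³/s
w_3 = (9.2 − 5.1)/2 = 2.05 m; q_3 = 0.85 × 1.27 × 2.05 = 2.213 m³/s
w_4 = (14.5 − 6.7)/2 = 3.9 m; q_4 = 0.83 × 1.18 × 3.9 = 3.820 m³/s
w_5 = (15.8 − 9.2)/2 = 3.3 m; q_5 = 0.78 × 0.58 × 3.3 = 1.493 m³/s
w_6 = (15.8 − 14.5)/2 = 0.65 m; q_6 = 0.33 × 0.28 × 0.65 = 0.06006 m³/s
Q = Σ qᵢ = 9.272 m³/s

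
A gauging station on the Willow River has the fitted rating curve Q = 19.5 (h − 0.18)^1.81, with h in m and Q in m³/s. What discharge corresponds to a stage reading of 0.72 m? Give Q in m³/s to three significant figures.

6.39 m³/s

Q = 19.5 × (0.72 − 0.18)^1.81 = 19.5 × 0.54^1.81 = 6.392 m³/s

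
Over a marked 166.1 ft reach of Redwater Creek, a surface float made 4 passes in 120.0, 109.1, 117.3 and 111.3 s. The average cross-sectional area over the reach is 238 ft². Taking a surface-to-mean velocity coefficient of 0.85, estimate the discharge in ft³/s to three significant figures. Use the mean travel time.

t̄ = (120.0 + 109.1 + 117.3 + 111.3) / 4 = 114.425 s
v_surface = L / t̄ = 166.1 / 114.425 = 1.452 ft/s
v_mean = 0.85 × 1.452 = 1.234 ft/s
Q = A × v_mean = 238 × 1.234 = 293.7 ft³/s

294 ft³/s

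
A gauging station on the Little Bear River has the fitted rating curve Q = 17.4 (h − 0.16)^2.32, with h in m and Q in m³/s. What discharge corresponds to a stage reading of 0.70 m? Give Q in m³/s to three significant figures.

Q = 17.4 × (0.70 − 0.16)^2.32 = 17.4 × 0.54^2.32 = 4.166 m³/s

4.17 m³/s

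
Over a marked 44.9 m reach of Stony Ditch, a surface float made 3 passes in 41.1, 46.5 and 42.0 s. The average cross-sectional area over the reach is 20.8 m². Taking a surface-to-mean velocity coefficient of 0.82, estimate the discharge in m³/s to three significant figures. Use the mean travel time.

t̄ = (41.1 + 46.5 + 42.0) / 3 = 43.2 s
v_surface = L / t̄ = 44.9 / 43.2 = 1.039 m/s
v_mean = 0.82 × 1.039 = 0.8523 m/s
Q = A × v_mean = 20.8 × 0.8523 = 17.73 m³/s

17.7 m³/s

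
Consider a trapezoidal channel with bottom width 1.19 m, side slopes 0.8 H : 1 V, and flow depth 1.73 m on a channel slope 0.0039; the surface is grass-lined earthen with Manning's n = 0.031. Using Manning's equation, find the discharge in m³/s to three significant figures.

7.68 m³/s

A = (b + z·y)·y = (1.19 + 0.8×1.73)×1.73 = 4.453 m²
P = b + 2y√(1+z²) = 1.19 + 2×1.73×√(1+0.8²) = 5.621 m
R = A/P = 4.453/5.621 = 0.7922 m
Q = (1/n)·A·R^(2/3)·S^(1/2) = (1/0.031) × 4.453 × 0.7922^(2/3) × 0.0039^(1/2) = 7.680 m³/s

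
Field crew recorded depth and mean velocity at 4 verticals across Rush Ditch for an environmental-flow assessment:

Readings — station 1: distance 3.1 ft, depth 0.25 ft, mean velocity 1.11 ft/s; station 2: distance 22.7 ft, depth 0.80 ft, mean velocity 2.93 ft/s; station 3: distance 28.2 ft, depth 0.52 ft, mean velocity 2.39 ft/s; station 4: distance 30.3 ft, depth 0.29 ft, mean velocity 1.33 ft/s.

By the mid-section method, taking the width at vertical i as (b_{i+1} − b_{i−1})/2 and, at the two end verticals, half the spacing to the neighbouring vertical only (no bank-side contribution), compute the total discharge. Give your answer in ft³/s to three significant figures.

37.3 ft³/s

w_1 = (22.7 − 3.1)/2 = 9.8 ft; q_1 = 1.11 × 0.25 × 9.8 = 2.720 ft³/s
w_2 = (28.2 − 3.1)/2 = 12.55 ft; q_2 = 2.93 × 0.80 × 12.55 = 29.42 ft³/s
w_3 = (30.3 − 22.7)/2 = 3.8 ft; q_3 = 2.39 × 0.52 × 3.8 = 4.723 ft³/s
w_4 = (30.3 − 28.2)/2 = 1.05 ft; q_4 = 1.33 × 0.29 × 1.05 = 0.4050 ft³/s
Q = Σ qᵢ = 37.26 ft³/s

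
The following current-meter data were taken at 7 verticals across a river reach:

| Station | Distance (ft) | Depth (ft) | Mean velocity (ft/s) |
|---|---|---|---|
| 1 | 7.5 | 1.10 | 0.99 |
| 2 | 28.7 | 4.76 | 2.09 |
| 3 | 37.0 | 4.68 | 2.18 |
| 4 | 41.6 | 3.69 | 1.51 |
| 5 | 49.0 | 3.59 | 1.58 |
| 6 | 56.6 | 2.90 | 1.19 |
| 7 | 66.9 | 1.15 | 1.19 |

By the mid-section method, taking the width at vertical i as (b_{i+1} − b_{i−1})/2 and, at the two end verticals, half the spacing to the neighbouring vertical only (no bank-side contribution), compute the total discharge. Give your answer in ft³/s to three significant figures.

338 ft³/s

w_1 = (28.7 − 7.5)/2 = 10.6 ft; q_1 = 0.99 × 1.10 × 10.6 = 11.54 ft³/s
w_2 = (37.0 − 7.5)/2 = 14.75 ft; q_2 = 2.09 × 4.76 × 14.75 = 146.7 ft³/s
w_3 = (41.6 − 28.7)/2 = 6.45 ft; q_3 = 2.18 × 4.68 × 6.45 = 65.81 ft³/s
w_4 = (49.0 − 37.0)/2 = 6 ft; q_4 = 1.51 × 3.69 × 6 = 33.43 ft³/s
w_5 = (56.6 − 41.6)/2 = 7.5 ft; q_5 = 1.58 × 3.59 × 7.5 = 42.54 ft³/s
w_6 = (66.9 − 49.0)/2 = 8.95 ft; q_6 = 1.19 × 2.90 × 8.95 = 30.89 ft³/s
w_7 = (66.9 − 56.6)/2 = 5.15 ft; q_7 = 1.19 × 1.15 × 5.15 = 7.048 ft³/s
Q = Σ qᵢ = 338.0 ft³/s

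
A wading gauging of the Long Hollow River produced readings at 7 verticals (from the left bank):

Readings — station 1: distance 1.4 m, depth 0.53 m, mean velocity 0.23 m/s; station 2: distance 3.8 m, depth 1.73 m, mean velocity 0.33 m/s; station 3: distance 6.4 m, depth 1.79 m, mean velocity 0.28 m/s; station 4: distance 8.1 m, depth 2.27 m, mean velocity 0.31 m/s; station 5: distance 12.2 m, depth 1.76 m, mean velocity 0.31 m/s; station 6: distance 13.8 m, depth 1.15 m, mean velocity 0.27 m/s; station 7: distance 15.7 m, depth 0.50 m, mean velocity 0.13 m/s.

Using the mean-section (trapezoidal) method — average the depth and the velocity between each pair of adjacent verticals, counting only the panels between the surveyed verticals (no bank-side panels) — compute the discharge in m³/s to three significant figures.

6.72 m³/s

Panel 1-2: Δb = 2.4 m, d̄ = (0.53+1.73)/2 = 1.13, v̄ = (0.23+0.33)/2 = 0.28 → q = 2.4×1.13×0.28 = 0.7594 m³/s
Panel 2-3: Δb = 2.6 m, d̄ = (1.73+1.79)/2 = 1.76, v̄ = (0.33+0.28)/2 = 0.305 → q = 2.6×1.76×0.305 = 1.396 m³/s
Panel 3-4: Δb = 1.7 m, d̄ = (1.79+2.27)/2 = 2.03, v̄ = (0.28+0.31)/2 = 0.295 → q = 1.7×2.03×0.295 = 1.018 m³/s
Panel 4-5: Δb = 4.1 m, d̄ = (2.27+1.76)/2 = 2.015, v̄ = (0.31+0.31)/2 = 0.31 → q = 4.1×2.015×0.31 = 2.561 m³/s
Panel 5-6: Δb = 1.6 m, d̄ = (1.76+1.15)/2 = 1.455, v̄ = (0.31+0.27)/2 = 0.29 → q = 1.6×1.455×0.29 = 0.6751 m³/s
Panel 6-7: Δb = 1.9 m, d̄ = (1.15+0.50)/2 = 0.825, v̄ = (0.27+0.13)/2 = 0.2 → q = 1.9×0.825×0.2 = 0.3135 m³/s
Q = Σ q = 6.723 m³/s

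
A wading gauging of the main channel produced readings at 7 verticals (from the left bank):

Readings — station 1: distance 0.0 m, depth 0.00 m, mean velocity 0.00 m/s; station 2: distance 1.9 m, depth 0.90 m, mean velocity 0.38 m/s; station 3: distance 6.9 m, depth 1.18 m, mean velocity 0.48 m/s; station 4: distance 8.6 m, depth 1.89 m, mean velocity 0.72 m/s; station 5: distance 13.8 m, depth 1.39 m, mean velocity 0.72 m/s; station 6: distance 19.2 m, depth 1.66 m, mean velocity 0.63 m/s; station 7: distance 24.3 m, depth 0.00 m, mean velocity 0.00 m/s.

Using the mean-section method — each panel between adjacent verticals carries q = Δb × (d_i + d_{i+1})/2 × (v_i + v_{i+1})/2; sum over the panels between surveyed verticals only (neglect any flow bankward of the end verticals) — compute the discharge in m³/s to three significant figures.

17.0 m³/s

Panel 1-2: Δb = 1.9 m, d̄ = (0.00+0.90)/2 = 0.45, v̄ = (0.00+0.38)/2 = 0.19 → q = 1.9×0.45×0.19 = 0.1625 m³/s
Panel 2-3: Δb = 5 m, d̄ = (0.90+1.18)/2 = 1.04, v̄ = (0.38+0.48)/2 = 0.43 → q = 5×1.04×0.43 = 2.236 m³/s
Panel 3-4: Δb = 1.7 m, d̄ = (1.18+1.89)/2 = 1.535, v̄ = (0.48+0.72)/2 = 0.6 → q = 1.7×1.535×0.6 = 1.566 m³/s
Panel 4-5: Δb = 5.2 m, d̄ = (1.89+1.39)/2 = 1.64, v̄ = (0.72+0.72)/2 = 0.72 → q = 5.2×1.64×0.72 = 6.140 m³/s
Panel 5-6: Δb = 5.4 m, d̄ = (1.39+1.66)/2 = 1.525, v̄ = (0.72+0.63)/2 = 0.675 → q = 5.4×1.525×0.675 = 5.559 m³/s
Panel 6-7: Δb = 5.1 m, d̄ = (1.66+0.00)/2 = 0.83, v̄ = (0.63+0.00)/2 = 0.315 → q = 5.1×0.83×0.315 = 1.333 m³/s
Q = Σ q = 17.00 m³/s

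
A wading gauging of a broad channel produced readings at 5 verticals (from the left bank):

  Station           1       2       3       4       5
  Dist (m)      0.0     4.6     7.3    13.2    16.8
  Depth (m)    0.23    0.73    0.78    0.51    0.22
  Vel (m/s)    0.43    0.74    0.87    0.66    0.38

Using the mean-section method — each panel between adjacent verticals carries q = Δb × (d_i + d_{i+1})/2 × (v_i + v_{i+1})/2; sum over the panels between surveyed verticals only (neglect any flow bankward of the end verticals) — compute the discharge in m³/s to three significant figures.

6.53 m³/s

Panel 1-2: Δb = 4.6 m, d̄ = (0.23+0.73)/2 = 0.48, v̄ = (0.43+0.74)/2 = 0.585 → q = 4.6×0.48×0.585 = 1.292 m³/s
Panel 2-3: Δb = 2.7 m, d̄ = (0.73+0.78)/2 = 0.755, v̄ = (0.74+0.87)/2 = 0.805 → q = 2.7×0.755×0.805 = 1.641 m³/s
Panel 3-4: Δb = 5.9 m, d̄ = (0.78+0.51)/2 = 0.645, v̄ = (0.87+0.66)/2 = 0.765 → q = 5.9×0.645×0.765 = 2.911 m³/s
Panel 4-5: Δb = 3.6 m, d̄ = (0.51+0.22)/2 = 0.365, v̄ = (0.66+0.38)/2 = 0.52 → q = 3.6×0.365×0.52 = 0.6833 m³/s
Q = Σ q = 6.527 m³/s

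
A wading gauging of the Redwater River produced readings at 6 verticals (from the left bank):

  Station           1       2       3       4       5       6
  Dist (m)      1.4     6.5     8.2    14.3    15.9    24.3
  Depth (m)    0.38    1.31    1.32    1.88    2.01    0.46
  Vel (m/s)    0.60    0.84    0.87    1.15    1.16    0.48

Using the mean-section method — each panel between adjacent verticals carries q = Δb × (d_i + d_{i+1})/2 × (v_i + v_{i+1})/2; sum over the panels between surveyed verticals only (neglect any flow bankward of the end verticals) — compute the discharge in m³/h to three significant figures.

97100 m³/h

Panel 1-2: Δb = 5.1 m, d̄ = (0.38+1.31)/2 = 0.845, v̄ = (0.60+0.84)/2 = 0.72 → q = 5.1×0.845×0.72 = 3.103 m³/s
Panel 2-3: Δb = 1.7 m, d̄ = (1.31+1.32)/2 = 1.315, v̄ = (0.84+0.87)/2 = 0.855 → q = 1.7×1.315×0.855 = 1.911 m³/s
Panel 3-4: Δb = 6.1 m, d̄ = (1.32+1.88)/2 = 1.6, v̄ = (0.87+1.15)/2 = 1.01 → q = 6.1×1.6×1.01 = 9.858 m³/s
Panel 4-5: Δb = 1.6 m, d̄ = (1.88+2.01)/2 = 1.945, v̄ = (1.15+1.16)/2 = 1.155 → q = 1.6×1.945×1.155 = 3.594 m³/s
Panel 5-6: Δb = 8.4 m, d̄ = (2.01+0.46)/2 = 1.235, v̄ = (1.16+0.48)/2 = 0.82 → q = 8.4×1.235×0.82 = 8.507 m³/s
Q = Σ q = 26.97 m³/s
= 26.97 × 3600 = 97100 m³/h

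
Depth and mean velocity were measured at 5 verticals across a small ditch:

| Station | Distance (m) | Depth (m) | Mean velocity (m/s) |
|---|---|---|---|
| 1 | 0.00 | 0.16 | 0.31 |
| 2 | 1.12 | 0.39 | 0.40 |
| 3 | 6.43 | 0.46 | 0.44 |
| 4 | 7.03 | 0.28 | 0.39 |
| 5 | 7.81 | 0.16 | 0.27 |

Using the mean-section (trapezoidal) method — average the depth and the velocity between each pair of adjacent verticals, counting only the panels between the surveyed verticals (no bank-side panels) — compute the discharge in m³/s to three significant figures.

Panel 1-2: Δb = 1.12 m, d̄ = (0.16+0.39)/2 = 0.275, v̄ = (0.31+0.40)/2 = 0.355 → q = 1.12×0.275×0.355 = 0.1093 m³/s
Panel 2-3: Δb = 5.31 m, d̄ = (0.39+0.46)/2 = 0.425, v̄ = (0.40+0.44)/2 = 0.42 → q = 5.31×0.425×0.42 = 0.9478 m³/s
Panel 3-4: Δb = 0.6 m, d̄ = (0.46+0.28)/2 = 0.37, v̄ = (0.44+0.39)/2 = 0.415 → q = 0.6×0.37×0.415 = 0.09213 m³/s
Panel 4-5: Δb = 0.78 m, d̄ = (0.28+0.16)/2 = 0.22, v̄ = (0.39+0.27)/2 = 0.33 → q = 0.78×0.22×0.33 = 0.05663 m³/s
Q = Σ q = 1.206 m³/s

1.21 m³/s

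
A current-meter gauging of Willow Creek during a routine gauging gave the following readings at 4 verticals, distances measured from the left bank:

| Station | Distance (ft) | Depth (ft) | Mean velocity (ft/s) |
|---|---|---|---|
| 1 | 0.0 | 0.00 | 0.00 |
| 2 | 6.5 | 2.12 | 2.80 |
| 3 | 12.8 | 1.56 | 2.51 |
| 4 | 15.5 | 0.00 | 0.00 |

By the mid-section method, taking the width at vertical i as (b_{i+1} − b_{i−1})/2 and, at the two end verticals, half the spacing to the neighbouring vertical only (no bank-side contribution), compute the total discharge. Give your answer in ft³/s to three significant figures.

55.6 ft³/s

w_2 = (12.8 − 0.0)/2 = 6.4 ft; q_2 = 2.80 × 2.12 × 6.4 = 37.99 ft³/s
w_3 = (15.5 − 6.5)/2 = 4.5 ft; q_3 = 2.51 × 1.56 × 4.5 = 17.62 ft³/s
Stations 1, 4 contribute zero (depth or velocity is 0).
Q = Σ qᵢ = 55.61 ft³/s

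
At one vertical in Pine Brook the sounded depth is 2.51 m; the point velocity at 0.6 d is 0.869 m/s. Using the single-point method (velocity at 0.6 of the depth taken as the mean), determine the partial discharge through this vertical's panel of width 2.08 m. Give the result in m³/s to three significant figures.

v̄ = v₀.₆ = 0.869 m/s
q = v̄ × d × w = 0.8690 × 2.51 × 2.08 = 4.537 m³/s

4.54 m³/s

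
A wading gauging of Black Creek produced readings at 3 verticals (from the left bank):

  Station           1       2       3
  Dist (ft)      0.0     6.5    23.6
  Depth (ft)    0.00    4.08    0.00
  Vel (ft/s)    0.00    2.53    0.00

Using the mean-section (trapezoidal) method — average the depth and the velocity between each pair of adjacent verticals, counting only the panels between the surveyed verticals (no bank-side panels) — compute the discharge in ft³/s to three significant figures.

Panel 1-2: Δb = 6.5 ft, d̄ = (0.00+4.08)/2 = 2.04, v̄ = (0.00+2.53)/2 = 1.265 → q = 6.5×2.04×1.265 = 16.77 ft³/s
Panel 2-3: Δb = 17.1 ft, d̄ = (4.08+0.00)/2 = 2.04, v̄ = (2.53+0.00)/2 = 1.265 → q = 17.1×2.04×1.265 = 44.13 ft³/s
Q = Σ q = 60.90 ft³/s

60.9 ft³/s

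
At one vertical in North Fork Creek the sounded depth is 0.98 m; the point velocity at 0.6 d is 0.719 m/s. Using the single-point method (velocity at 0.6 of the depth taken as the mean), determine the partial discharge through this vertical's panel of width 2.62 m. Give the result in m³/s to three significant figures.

v̄ = v₀.₆ = 0.719 m/s
q = v̄ × d × w = 0.7190 × 0.98 × 2.62 = 1.846 m³/s

1.85 m³/s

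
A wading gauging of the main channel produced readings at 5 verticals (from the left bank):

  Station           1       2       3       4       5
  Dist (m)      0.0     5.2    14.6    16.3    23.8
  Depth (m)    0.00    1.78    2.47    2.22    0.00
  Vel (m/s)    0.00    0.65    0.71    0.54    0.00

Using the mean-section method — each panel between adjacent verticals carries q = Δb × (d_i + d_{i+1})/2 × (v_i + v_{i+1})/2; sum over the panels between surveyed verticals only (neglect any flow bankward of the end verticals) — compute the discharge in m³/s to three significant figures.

19.8 m³/s

Panel 1-2: Δb = 5.2 m, d̄ = (0.00+1.78)/2 = 0.89, v̄ = (0.00+0.65)/2 = 0.325 → q = 5.2×0.89×0.325 = 1.504 m³/s
Panel 2-3: Δb = 9.4 m, d̄ = (1.78+2.47)/2 = 2.125, v̄ = (0.65+0.71)/2 = 0.68 → q = 9.4×2.125×0.68 = 13.58 m³/s
Panel 3-4: Δb = 1.7 m, d̄ = (2.47+2.22)/2 = 2.345, v̄ = (0.71+0.54)/2 = 0.625 → q = 1.7×2.345×0.625 = 2.492 m³/s
Panel 4-5: Δb = 7.5 m, d̄ = (2.22+0.00)/2 = 1.11, v̄ = (0.54+0.00)/2 = 0.27 → q = 7.5×1.11×0.27 = 2.248 m³/s
Q = Σ q = 19.83 m³/s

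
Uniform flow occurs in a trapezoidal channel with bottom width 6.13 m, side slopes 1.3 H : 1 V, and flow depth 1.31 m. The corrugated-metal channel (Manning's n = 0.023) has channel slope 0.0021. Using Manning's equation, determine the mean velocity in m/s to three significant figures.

1.97 m/s

A = (b + z·y)·y = (6.13 + 1.3×1.31)×1.31 = 10.26 m²
P = b + 2y√(1+z²) = 6.13 + 2×1.31×√(1+1.3²) = 10.43 m
R = A/P = 10.26/10.43 = 0.9841 m
Q = (1/n)·A·R^(2/3)·S^(1/2) = (1/0.023) × 10.26 × 0.9841^(2/3) × 0.0021^(1/2) = 20.23 m³/s
V = Q/A = 20.23/10.26 = 1.971 m/s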